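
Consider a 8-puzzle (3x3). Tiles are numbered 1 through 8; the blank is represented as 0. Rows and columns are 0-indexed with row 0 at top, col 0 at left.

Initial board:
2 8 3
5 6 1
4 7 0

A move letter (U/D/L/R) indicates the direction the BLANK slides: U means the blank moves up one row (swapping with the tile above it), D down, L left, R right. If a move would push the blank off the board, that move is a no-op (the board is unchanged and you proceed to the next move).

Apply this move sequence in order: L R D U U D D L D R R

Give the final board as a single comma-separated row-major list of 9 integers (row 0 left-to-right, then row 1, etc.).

Answer: 2, 8, 3, 5, 6, 1, 4, 7, 0

Derivation:
After move 1 (L):
2 8 3
5 6 1
4 0 7

After move 2 (R):
2 8 3
5 6 1
4 7 0

After move 3 (D):
2 8 3
5 6 1
4 7 0

After move 4 (U):
2 8 3
5 6 0
4 7 1

After move 5 (U):
2 8 0
5 6 3
4 7 1

After move 6 (D):
2 8 3
5 6 0
4 7 1

After move 7 (D):
2 8 3
5 6 1
4 7 0

After move 8 (L):
2 8 3
5 6 1
4 0 7

After move 9 (D):
2 8 3
5 6 1
4 0 7

After move 10 (R):
2 8 3
5 6 1
4 7 0

After move 11 (R):
2 8 3
5 6 1
4 7 0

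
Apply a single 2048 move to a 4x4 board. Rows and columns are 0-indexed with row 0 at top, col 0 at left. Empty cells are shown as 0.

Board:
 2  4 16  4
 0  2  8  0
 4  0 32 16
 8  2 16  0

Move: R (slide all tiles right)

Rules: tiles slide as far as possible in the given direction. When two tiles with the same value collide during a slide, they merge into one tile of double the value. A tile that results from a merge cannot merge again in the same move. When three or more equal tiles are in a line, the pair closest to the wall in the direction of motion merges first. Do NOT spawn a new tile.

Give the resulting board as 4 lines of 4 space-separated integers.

Slide right:
row 0: [2, 4, 16, 4] -> [2, 4, 16, 4]
row 1: [0, 2, 8, 0] -> [0, 0, 2, 8]
row 2: [4, 0, 32, 16] -> [0, 4, 32, 16]
row 3: [8, 2, 16, 0] -> [0, 8, 2, 16]

Answer:  2  4 16  4
 0  0  2  8
 0  4 32 16
 0  8  2 16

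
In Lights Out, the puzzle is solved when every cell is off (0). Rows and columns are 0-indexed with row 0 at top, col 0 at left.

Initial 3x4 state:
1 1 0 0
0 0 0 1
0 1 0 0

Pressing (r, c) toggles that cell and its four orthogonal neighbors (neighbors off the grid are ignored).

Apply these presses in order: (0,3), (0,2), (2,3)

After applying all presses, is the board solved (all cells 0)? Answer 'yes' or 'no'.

After press 1 at (0,3):
1 1 1 1
0 0 0 0
0 1 0 0

After press 2 at (0,2):
1 0 0 0
0 0 1 0
0 1 0 0

After press 3 at (2,3):
1 0 0 0
0 0 1 1
0 1 1 1

Lights still on: 6

Answer: no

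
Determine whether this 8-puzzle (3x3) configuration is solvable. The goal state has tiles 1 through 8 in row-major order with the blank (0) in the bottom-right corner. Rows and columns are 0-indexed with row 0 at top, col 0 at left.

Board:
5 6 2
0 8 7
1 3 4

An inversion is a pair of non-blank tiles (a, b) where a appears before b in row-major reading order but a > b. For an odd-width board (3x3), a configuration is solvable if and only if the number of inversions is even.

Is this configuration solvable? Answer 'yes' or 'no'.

Answer: yes

Derivation:
Inversions (pairs i<j in row-major order where tile[i] > tile[j] > 0): 16
16 is even, so the puzzle is solvable.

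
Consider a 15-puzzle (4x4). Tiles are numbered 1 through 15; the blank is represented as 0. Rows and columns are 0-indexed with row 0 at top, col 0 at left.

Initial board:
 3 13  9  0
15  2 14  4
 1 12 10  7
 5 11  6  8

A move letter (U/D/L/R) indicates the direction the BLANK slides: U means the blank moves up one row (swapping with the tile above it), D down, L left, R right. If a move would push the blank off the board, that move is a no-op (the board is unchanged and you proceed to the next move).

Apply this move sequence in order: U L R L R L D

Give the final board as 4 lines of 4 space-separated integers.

Answer:  3 13 14  9
15  2  0  4
 1 12 10  7
 5 11  6  8

Derivation:
After move 1 (U):
 3 13  9  0
15  2 14  4
 1 12 10  7
 5 11  6  8

After move 2 (L):
 3 13  0  9
15  2 14  4
 1 12 10  7
 5 11  6  8

After move 3 (R):
 3 13  9  0
15  2 14  4
 1 12 10  7
 5 11  6  8

After move 4 (L):
 3 13  0  9
15  2 14  4
 1 12 10  7
 5 11  6  8

After move 5 (R):
 3 13  9  0
15  2 14  4
 1 12 10  7
 5 11  6  8

After move 6 (L):
 3 13  0  9
15  2 14  4
 1 12 10  7
 5 11  6  8

After move 7 (D):
 3 13 14  9
15  2  0  4
 1 12 10  7
 5 11  6  8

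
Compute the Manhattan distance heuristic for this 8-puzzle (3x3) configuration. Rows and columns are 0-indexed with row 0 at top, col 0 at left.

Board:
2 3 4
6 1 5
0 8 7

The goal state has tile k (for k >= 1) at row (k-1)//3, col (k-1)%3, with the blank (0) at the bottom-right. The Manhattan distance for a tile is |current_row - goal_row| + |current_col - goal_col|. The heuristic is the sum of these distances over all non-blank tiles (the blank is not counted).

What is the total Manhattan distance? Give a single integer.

Answer: 12

Derivation:
Tile 2: at (0,0), goal (0,1), distance |0-0|+|0-1| = 1
Tile 3: at (0,1), goal (0,2), distance |0-0|+|1-2| = 1
Tile 4: at (0,2), goal (1,0), distance |0-1|+|2-0| = 3
Tile 6: at (1,0), goal (1,2), distance |1-1|+|0-2| = 2
Tile 1: at (1,1), goal (0,0), distance |1-0|+|1-0| = 2
Tile 5: at (1,2), goal (1,1), distance |1-1|+|2-1| = 1
Tile 8: at (2,1), goal (2,1), distance |2-2|+|1-1| = 0
Tile 7: at (2,2), goal (2,0), distance |2-2|+|2-0| = 2
Sum: 1 + 1 + 3 + 2 + 2 + 1 + 0 + 2 = 12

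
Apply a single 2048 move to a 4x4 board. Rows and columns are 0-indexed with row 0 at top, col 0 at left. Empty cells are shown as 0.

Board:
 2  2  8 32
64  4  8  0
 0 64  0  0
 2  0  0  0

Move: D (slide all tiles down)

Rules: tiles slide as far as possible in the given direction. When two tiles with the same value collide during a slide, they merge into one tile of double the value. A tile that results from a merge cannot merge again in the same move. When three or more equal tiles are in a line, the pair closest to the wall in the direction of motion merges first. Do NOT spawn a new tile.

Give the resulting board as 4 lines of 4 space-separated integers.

Answer:  0  0  0  0
 2  2  0  0
64  4  0  0
 2 64 16 32

Derivation:
Slide down:
col 0: [2, 64, 0, 2] -> [0, 2, 64, 2]
col 1: [2, 4, 64, 0] -> [0, 2, 4, 64]
col 2: [8, 8, 0, 0] -> [0, 0, 0, 16]
col 3: [32, 0, 0, 0] -> [0, 0, 0, 32]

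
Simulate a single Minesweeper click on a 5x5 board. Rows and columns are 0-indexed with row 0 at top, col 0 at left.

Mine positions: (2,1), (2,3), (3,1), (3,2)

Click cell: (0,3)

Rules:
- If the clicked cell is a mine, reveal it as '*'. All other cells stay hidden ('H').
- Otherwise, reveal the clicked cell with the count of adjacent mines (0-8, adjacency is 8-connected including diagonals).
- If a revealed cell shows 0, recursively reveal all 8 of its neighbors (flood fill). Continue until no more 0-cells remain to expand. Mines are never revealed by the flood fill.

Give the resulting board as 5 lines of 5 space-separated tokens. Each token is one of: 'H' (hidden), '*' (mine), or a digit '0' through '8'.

0 0 0 0 0
1 1 2 1 1
H H H H H
H H H H H
H H H H H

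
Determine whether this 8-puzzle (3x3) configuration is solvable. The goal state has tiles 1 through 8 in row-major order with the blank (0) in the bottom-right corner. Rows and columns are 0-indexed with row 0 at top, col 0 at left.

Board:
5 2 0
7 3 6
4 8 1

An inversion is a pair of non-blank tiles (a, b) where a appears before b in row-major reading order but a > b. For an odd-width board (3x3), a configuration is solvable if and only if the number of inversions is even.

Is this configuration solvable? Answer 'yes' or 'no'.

Answer: yes

Derivation:
Inversions (pairs i<j in row-major order where tile[i] > tile[j] > 0): 14
14 is even, so the puzzle is solvable.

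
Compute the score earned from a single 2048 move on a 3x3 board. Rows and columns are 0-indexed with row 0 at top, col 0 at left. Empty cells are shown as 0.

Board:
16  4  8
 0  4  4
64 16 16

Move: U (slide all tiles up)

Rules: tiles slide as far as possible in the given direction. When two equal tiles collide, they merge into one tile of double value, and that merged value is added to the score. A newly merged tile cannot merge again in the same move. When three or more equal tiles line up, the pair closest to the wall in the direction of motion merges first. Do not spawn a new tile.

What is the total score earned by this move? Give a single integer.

Answer: 8

Derivation:
Slide up:
col 0: [16, 0, 64] -> [16, 64, 0]  score +0 (running 0)
col 1: [4, 4, 16] -> [8, 16, 0]  score +8 (running 8)
col 2: [8, 4, 16] -> [8, 4, 16]  score +0 (running 8)
Board after move:
16  8  8
64 16  4
 0  0 16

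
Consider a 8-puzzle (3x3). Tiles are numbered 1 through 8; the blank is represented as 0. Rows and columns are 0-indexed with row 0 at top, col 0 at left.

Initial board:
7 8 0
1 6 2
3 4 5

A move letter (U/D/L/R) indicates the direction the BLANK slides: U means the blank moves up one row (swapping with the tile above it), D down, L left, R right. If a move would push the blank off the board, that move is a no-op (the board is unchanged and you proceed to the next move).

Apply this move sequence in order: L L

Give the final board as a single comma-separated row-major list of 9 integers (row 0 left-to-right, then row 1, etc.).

Answer: 0, 7, 8, 1, 6, 2, 3, 4, 5

Derivation:
After move 1 (L):
7 0 8
1 6 2
3 4 5

After move 2 (L):
0 7 8
1 6 2
3 4 5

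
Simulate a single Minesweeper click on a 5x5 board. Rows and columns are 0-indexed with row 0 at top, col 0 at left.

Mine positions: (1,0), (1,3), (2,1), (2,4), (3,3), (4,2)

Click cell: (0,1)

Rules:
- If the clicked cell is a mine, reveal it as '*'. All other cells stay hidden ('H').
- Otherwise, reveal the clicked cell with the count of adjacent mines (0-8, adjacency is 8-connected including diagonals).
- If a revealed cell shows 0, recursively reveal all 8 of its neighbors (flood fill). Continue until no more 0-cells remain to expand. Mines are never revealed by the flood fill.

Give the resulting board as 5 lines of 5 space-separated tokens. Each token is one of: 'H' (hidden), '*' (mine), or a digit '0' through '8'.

H 1 H H H
H H H H H
H H H H H
H H H H H
H H H H H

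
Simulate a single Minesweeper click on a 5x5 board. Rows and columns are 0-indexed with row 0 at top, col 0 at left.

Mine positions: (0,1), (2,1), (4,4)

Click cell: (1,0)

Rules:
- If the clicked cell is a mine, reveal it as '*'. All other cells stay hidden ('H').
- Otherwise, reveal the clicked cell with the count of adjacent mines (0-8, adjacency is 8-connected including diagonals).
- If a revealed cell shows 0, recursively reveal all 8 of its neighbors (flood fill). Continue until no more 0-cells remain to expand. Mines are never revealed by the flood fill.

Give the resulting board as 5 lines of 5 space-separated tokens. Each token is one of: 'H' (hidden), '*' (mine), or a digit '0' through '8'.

H H H H H
2 H H H H
H H H H H
H H H H H
H H H H H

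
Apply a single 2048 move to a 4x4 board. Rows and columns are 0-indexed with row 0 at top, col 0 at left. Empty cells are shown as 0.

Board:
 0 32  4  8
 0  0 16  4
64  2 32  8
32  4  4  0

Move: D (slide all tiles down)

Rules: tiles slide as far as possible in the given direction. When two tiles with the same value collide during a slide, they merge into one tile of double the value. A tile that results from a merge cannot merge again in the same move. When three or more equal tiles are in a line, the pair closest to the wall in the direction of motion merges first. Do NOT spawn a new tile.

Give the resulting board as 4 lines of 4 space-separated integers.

Answer:  0  0  4  0
 0 32 16  8
64  2 32  4
32  4  4  8

Derivation:
Slide down:
col 0: [0, 0, 64, 32] -> [0, 0, 64, 32]
col 1: [32, 0, 2, 4] -> [0, 32, 2, 4]
col 2: [4, 16, 32, 4] -> [4, 16, 32, 4]
col 3: [8, 4, 8, 0] -> [0, 8, 4, 8]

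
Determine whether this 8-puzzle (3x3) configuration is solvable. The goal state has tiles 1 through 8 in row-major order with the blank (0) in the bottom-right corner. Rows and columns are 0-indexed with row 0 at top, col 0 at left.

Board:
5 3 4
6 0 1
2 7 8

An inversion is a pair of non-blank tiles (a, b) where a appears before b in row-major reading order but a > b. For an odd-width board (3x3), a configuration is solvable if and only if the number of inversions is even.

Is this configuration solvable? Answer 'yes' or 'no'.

Answer: yes

Derivation:
Inversions (pairs i<j in row-major order where tile[i] > tile[j] > 0): 10
10 is even, so the puzzle is solvable.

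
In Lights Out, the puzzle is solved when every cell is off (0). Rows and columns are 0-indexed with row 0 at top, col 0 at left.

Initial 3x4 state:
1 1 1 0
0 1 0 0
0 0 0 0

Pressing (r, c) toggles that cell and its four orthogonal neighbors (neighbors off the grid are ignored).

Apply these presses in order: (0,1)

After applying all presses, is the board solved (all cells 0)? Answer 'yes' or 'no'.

After press 1 at (0,1):
0 0 0 0
0 0 0 0
0 0 0 0

Lights still on: 0

Answer: yes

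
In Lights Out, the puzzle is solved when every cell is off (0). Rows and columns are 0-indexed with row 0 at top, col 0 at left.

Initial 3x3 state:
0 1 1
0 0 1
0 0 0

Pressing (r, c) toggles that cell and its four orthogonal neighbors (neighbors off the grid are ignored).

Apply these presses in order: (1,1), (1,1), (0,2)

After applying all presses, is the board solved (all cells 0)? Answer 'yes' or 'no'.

After press 1 at (1,1):
0 0 1
1 1 0
0 1 0

After press 2 at (1,1):
0 1 1
0 0 1
0 0 0

After press 3 at (0,2):
0 0 0
0 0 0
0 0 0

Lights still on: 0

Answer: yes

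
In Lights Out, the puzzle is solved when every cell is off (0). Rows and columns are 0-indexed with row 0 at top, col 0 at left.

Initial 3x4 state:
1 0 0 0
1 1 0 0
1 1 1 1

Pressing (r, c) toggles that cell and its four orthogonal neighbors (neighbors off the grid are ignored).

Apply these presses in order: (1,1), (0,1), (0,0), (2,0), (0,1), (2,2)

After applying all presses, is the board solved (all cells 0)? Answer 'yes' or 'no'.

After press 1 at (1,1):
1 1 0 0
0 0 1 0
1 0 1 1

After press 2 at (0,1):
0 0 1 0
0 1 1 0
1 0 1 1

After press 3 at (0,0):
1 1 1 0
1 1 1 0
1 0 1 1

After press 4 at (2,0):
1 1 1 0
0 1 1 0
0 1 1 1

After press 5 at (0,1):
0 0 0 0
0 0 1 0
0 1 1 1

After press 6 at (2,2):
0 0 0 0
0 0 0 0
0 0 0 0

Lights still on: 0

Answer: yes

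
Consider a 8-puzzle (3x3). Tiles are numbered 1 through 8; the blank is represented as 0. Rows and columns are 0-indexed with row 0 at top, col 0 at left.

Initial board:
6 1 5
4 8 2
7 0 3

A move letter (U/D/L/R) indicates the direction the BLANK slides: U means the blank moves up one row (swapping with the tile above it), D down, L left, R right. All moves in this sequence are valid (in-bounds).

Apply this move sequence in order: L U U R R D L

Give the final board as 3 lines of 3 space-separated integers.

After move 1 (L):
6 1 5
4 8 2
0 7 3

After move 2 (U):
6 1 5
0 8 2
4 7 3

After move 3 (U):
0 1 5
6 8 2
4 7 3

After move 4 (R):
1 0 5
6 8 2
4 7 3

After move 5 (R):
1 5 0
6 8 2
4 7 3

After move 6 (D):
1 5 2
6 8 0
4 7 3

After move 7 (L):
1 5 2
6 0 8
4 7 3

Answer: 1 5 2
6 0 8
4 7 3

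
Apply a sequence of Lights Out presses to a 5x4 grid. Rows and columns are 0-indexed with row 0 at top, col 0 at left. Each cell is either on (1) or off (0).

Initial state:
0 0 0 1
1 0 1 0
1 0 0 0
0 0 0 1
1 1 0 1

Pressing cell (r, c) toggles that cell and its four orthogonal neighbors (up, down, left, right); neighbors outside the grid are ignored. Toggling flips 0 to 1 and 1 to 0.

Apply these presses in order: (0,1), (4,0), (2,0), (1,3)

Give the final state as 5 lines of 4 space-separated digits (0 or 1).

Answer: 1 1 1 0
0 1 0 1
0 1 0 1
0 0 0 1
0 0 0 1

Derivation:
After press 1 at (0,1):
1 1 1 1
1 1 1 0
1 0 0 0
0 0 0 1
1 1 0 1

After press 2 at (4,0):
1 1 1 1
1 1 1 0
1 0 0 0
1 0 0 1
0 0 0 1

After press 3 at (2,0):
1 1 1 1
0 1 1 0
0 1 0 0
0 0 0 1
0 0 0 1

After press 4 at (1,3):
1 1 1 0
0 1 0 1
0 1 0 1
0 0 0 1
0 0 0 1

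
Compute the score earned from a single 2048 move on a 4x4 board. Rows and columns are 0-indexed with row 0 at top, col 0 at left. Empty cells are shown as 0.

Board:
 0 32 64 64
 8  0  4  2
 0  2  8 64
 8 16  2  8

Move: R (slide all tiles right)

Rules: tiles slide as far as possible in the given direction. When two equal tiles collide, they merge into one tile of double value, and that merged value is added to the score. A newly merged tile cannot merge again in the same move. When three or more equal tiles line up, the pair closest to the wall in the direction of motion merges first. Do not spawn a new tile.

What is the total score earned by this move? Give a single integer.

Slide right:
row 0: [0, 32, 64, 64] -> [0, 0, 32, 128]  score +128 (running 128)
row 1: [8, 0, 4, 2] -> [0, 8, 4, 2]  score +0 (running 128)
row 2: [0, 2, 8, 64] -> [0, 2, 8, 64]  score +0 (running 128)
row 3: [8, 16, 2, 8] -> [8, 16, 2, 8]  score +0 (running 128)
Board after move:
  0   0  32 128
  0   8   4   2
  0   2   8  64
  8  16   2   8

Answer: 128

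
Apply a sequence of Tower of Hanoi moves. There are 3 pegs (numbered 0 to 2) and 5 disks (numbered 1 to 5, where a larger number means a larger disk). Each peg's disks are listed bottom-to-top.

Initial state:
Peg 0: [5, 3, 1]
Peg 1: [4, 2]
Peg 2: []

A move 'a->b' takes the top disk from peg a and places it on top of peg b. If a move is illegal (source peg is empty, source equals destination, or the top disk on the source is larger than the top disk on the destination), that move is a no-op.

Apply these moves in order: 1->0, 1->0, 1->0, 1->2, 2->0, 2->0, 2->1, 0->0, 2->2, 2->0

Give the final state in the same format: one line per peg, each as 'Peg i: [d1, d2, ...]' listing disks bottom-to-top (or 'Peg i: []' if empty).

Answer: Peg 0: [5, 3, 1]
Peg 1: [4, 2]
Peg 2: []

Derivation:
After move 1 (1->0):
Peg 0: [5, 3, 1]
Peg 1: [4, 2]
Peg 2: []

After move 2 (1->0):
Peg 0: [5, 3, 1]
Peg 1: [4, 2]
Peg 2: []

After move 3 (1->0):
Peg 0: [5, 3, 1]
Peg 1: [4, 2]
Peg 2: []

After move 4 (1->2):
Peg 0: [5, 3, 1]
Peg 1: [4]
Peg 2: [2]

After move 5 (2->0):
Peg 0: [5, 3, 1]
Peg 1: [4]
Peg 2: [2]

After move 6 (2->0):
Peg 0: [5, 3, 1]
Peg 1: [4]
Peg 2: [2]

After move 7 (2->1):
Peg 0: [5, 3, 1]
Peg 1: [4, 2]
Peg 2: []

After move 8 (0->0):
Peg 0: [5, 3, 1]
Peg 1: [4, 2]
Peg 2: []

After move 9 (2->2):
Peg 0: [5, 3, 1]
Peg 1: [4, 2]
Peg 2: []

After move 10 (2->0):
Peg 0: [5, 3, 1]
Peg 1: [4, 2]
Peg 2: []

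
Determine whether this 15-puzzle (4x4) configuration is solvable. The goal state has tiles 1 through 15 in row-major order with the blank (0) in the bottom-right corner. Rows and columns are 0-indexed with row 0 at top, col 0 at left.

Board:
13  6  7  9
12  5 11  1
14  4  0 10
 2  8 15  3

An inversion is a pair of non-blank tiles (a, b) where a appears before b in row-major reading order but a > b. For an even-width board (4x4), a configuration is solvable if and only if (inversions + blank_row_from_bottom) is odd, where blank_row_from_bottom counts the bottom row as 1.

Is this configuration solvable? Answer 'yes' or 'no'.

Answer: no

Derivation:
Inversions: 58
Blank is in row 2 (0-indexed from top), which is row 2 counting from the bottom (bottom = 1).
58 + 2 = 60, which is even, so the puzzle is not solvable.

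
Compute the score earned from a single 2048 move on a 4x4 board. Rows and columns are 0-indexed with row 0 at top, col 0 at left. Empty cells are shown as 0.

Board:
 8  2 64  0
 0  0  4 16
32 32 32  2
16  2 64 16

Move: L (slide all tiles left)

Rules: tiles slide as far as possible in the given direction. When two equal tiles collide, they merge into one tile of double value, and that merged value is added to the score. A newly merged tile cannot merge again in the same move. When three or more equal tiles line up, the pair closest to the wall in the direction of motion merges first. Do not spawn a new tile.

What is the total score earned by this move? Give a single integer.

Slide left:
row 0: [8, 2, 64, 0] -> [8, 2, 64, 0]  score +0 (running 0)
row 1: [0, 0, 4, 16] -> [4, 16, 0, 0]  score +0 (running 0)
row 2: [32, 32, 32, 2] -> [64, 32, 2, 0]  score +64 (running 64)
row 3: [16, 2, 64, 16] -> [16, 2, 64, 16]  score +0 (running 64)
Board after move:
 8  2 64  0
 4 16  0  0
64 32  2  0
16  2 64 16

Answer: 64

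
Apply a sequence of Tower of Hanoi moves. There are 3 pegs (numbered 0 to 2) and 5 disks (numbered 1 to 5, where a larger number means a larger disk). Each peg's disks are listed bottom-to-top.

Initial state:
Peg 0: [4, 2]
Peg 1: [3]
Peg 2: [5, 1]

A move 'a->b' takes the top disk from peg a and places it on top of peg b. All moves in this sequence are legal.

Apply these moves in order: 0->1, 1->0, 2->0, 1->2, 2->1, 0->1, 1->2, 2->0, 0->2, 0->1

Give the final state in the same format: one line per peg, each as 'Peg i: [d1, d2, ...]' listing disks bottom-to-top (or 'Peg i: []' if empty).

Answer: Peg 0: [4]
Peg 1: [3, 2]
Peg 2: [5, 1]

Derivation:
After move 1 (0->1):
Peg 0: [4]
Peg 1: [3, 2]
Peg 2: [5, 1]

After move 2 (1->0):
Peg 0: [4, 2]
Peg 1: [3]
Peg 2: [5, 1]

After move 3 (2->0):
Peg 0: [4, 2, 1]
Peg 1: [3]
Peg 2: [5]

After move 4 (1->2):
Peg 0: [4, 2, 1]
Peg 1: []
Peg 2: [5, 3]

After move 5 (2->1):
Peg 0: [4, 2, 1]
Peg 1: [3]
Peg 2: [5]

After move 6 (0->1):
Peg 0: [4, 2]
Peg 1: [3, 1]
Peg 2: [5]

After move 7 (1->2):
Peg 0: [4, 2]
Peg 1: [3]
Peg 2: [5, 1]

After move 8 (2->0):
Peg 0: [4, 2, 1]
Peg 1: [3]
Peg 2: [5]

After move 9 (0->2):
Peg 0: [4, 2]
Peg 1: [3]
Peg 2: [5, 1]

After move 10 (0->1):
Peg 0: [4]
Peg 1: [3, 2]
Peg 2: [5, 1]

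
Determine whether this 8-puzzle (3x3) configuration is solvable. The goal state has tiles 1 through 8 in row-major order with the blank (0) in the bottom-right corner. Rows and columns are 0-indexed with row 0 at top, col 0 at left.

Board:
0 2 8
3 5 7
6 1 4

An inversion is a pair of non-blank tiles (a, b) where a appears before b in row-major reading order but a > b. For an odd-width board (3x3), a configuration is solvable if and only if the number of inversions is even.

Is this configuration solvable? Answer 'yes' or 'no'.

Inversions (pairs i<j in row-major order where tile[i] > tile[j] > 0): 15
15 is odd, so the puzzle is not solvable.

Answer: no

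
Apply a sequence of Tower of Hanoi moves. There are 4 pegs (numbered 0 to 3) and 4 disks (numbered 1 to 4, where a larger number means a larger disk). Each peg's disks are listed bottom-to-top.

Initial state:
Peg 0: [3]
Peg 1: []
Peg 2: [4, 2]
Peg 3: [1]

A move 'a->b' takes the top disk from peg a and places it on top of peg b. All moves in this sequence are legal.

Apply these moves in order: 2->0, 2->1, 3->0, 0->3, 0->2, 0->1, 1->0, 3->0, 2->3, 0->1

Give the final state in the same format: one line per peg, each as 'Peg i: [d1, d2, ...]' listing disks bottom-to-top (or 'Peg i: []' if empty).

Answer: Peg 0: [3]
Peg 1: [4, 1]
Peg 2: []
Peg 3: [2]

Derivation:
After move 1 (2->0):
Peg 0: [3, 2]
Peg 1: []
Peg 2: [4]
Peg 3: [1]

After move 2 (2->1):
Peg 0: [3, 2]
Peg 1: [4]
Peg 2: []
Peg 3: [1]

After move 3 (3->0):
Peg 0: [3, 2, 1]
Peg 1: [4]
Peg 2: []
Peg 3: []

After move 4 (0->3):
Peg 0: [3, 2]
Peg 1: [4]
Peg 2: []
Peg 3: [1]

After move 5 (0->2):
Peg 0: [3]
Peg 1: [4]
Peg 2: [2]
Peg 3: [1]

After move 6 (0->1):
Peg 0: []
Peg 1: [4, 3]
Peg 2: [2]
Peg 3: [1]

After move 7 (1->0):
Peg 0: [3]
Peg 1: [4]
Peg 2: [2]
Peg 3: [1]

After move 8 (3->0):
Peg 0: [3, 1]
Peg 1: [4]
Peg 2: [2]
Peg 3: []

After move 9 (2->3):
Peg 0: [3, 1]
Peg 1: [4]
Peg 2: []
Peg 3: [2]

After move 10 (0->1):
Peg 0: [3]
Peg 1: [4, 1]
Peg 2: []
Peg 3: [2]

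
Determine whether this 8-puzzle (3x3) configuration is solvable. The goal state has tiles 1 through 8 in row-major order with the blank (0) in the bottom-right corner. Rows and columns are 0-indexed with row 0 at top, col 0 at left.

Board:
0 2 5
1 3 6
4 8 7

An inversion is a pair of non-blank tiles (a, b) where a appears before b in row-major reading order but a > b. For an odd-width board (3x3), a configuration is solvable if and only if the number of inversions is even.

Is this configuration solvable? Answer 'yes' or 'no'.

Inversions (pairs i<j in row-major order where tile[i] > tile[j] > 0): 6
6 is even, so the puzzle is solvable.

Answer: yes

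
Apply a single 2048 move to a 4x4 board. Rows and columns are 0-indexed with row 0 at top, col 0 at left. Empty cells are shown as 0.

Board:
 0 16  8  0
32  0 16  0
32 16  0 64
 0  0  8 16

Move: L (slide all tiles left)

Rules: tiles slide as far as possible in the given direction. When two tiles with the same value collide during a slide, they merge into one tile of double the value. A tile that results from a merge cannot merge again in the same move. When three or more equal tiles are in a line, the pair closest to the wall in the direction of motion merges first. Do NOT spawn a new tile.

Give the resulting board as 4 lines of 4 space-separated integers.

Answer: 16  8  0  0
32 16  0  0
32 16 64  0
 8 16  0  0

Derivation:
Slide left:
row 0: [0, 16, 8, 0] -> [16, 8, 0, 0]
row 1: [32, 0, 16, 0] -> [32, 16, 0, 0]
row 2: [32, 16, 0, 64] -> [32, 16, 64, 0]
row 3: [0, 0, 8, 16] -> [8, 16, 0, 0]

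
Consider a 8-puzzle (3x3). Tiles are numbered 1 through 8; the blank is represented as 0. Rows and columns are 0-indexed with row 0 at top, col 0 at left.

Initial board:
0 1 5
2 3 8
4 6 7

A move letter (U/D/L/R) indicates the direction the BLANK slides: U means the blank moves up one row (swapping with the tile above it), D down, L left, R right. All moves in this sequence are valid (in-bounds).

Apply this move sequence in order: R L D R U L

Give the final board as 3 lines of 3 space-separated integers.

After move 1 (R):
1 0 5
2 3 8
4 6 7

After move 2 (L):
0 1 5
2 3 8
4 6 7

After move 3 (D):
2 1 5
0 3 8
4 6 7

After move 4 (R):
2 1 5
3 0 8
4 6 7

After move 5 (U):
2 0 5
3 1 8
4 6 7

After move 6 (L):
0 2 5
3 1 8
4 6 7

Answer: 0 2 5
3 1 8
4 6 7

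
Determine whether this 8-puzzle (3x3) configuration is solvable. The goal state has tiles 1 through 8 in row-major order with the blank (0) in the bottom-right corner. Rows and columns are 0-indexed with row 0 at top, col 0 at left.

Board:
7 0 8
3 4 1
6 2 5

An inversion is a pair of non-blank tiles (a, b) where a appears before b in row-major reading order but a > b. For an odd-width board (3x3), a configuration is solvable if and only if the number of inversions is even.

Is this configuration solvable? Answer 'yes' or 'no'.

Answer: yes

Derivation:
Inversions (pairs i<j in row-major order where tile[i] > tile[j] > 0): 18
18 is even, so the puzzle is solvable.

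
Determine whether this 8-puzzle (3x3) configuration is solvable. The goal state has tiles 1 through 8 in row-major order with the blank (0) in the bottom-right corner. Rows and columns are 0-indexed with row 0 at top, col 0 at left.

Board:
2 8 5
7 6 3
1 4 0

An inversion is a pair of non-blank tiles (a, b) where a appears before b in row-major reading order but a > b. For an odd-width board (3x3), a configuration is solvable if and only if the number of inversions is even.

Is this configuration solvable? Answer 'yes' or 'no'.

Inversions (pairs i<j in row-major order where tile[i] > tile[j] > 0): 18
18 is even, so the puzzle is solvable.

Answer: yes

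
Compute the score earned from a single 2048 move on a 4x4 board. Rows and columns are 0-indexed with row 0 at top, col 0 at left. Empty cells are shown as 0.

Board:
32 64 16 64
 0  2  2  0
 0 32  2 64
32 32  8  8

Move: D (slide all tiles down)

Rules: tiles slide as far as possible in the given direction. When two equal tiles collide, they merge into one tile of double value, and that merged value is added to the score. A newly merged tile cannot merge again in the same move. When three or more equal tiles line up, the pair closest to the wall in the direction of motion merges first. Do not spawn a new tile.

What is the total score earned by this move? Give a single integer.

Slide down:
col 0: [32, 0, 0, 32] -> [0, 0, 0, 64]  score +64 (running 64)
col 1: [64, 2, 32, 32] -> [0, 64, 2, 64]  score +64 (running 128)
col 2: [16, 2, 2, 8] -> [0, 16, 4, 8]  score +4 (running 132)
col 3: [64, 0, 64, 8] -> [0, 0, 128, 8]  score +128 (running 260)
Board after move:
  0   0   0   0
  0  64  16   0
  0   2   4 128
 64  64   8   8

Answer: 260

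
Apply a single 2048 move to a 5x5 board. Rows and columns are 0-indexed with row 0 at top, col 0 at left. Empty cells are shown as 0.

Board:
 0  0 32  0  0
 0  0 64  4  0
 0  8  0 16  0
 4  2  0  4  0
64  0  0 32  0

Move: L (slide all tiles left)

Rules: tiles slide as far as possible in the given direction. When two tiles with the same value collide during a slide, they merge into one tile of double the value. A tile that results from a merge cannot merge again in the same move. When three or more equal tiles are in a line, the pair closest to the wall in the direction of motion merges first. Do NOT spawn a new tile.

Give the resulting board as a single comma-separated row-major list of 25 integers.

Slide left:
row 0: [0, 0, 32, 0, 0] -> [32, 0, 0, 0, 0]
row 1: [0, 0, 64, 4, 0] -> [64, 4, 0, 0, 0]
row 2: [0, 8, 0, 16, 0] -> [8, 16, 0, 0, 0]
row 3: [4, 2, 0, 4, 0] -> [4, 2, 4, 0, 0]
row 4: [64, 0, 0, 32, 0] -> [64, 32, 0, 0, 0]

Answer: 32, 0, 0, 0, 0, 64, 4, 0, 0, 0, 8, 16, 0, 0, 0, 4, 2, 4, 0, 0, 64, 32, 0, 0, 0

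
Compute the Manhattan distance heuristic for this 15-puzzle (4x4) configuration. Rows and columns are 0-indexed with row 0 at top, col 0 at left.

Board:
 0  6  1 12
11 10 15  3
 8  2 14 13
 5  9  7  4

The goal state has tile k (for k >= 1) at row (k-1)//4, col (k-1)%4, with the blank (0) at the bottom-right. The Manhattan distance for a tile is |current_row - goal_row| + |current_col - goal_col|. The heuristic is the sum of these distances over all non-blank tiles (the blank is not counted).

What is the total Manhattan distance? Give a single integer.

Tile 6: at (0,1), goal (1,1), distance |0-1|+|1-1| = 1
Tile 1: at (0,2), goal (0,0), distance |0-0|+|2-0| = 2
Tile 12: at (0,3), goal (2,3), distance |0-2|+|3-3| = 2
Tile 11: at (1,0), goal (2,2), distance |1-2|+|0-2| = 3
Tile 10: at (1,1), goal (2,1), distance |1-2|+|1-1| = 1
Tile 15: at (1,2), goal (3,2), distance |1-3|+|2-2| = 2
Tile 3: at (1,3), goal (0,2), distance |1-0|+|3-2| = 2
Tile 8: at (2,0), goal (1,3), distance |2-1|+|0-3| = 4
Tile 2: at (2,1), goal (0,1), distance |2-0|+|1-1| = 2
Tile 14: at (2,2), goal (3,1), distance |2-3|+|2-1| = 2
Tile 13: at (2,3), goal (3,0), distance |2-3|+|3-0| = 4
Tile 5: at (3,0), goal (1,0), distance |3-1|+|0-0| = 2
Tile 9: at (3,1), goal (2,0), distance |3-2|+|1-0| = 2
Tile 7: at (3,2), goal (1,2), distance |3-1|+|2-2| = 2
Tile 4: at (3,3), goal (0,3), distance |3-0|+|3-3| = 3
Sum: 1 + 2 + 2 + 3 + 1 + 2 + 2 + 4 + 2 + 2 + 4 + 2 + 2 + 2 + 3 = 34

Answer: 34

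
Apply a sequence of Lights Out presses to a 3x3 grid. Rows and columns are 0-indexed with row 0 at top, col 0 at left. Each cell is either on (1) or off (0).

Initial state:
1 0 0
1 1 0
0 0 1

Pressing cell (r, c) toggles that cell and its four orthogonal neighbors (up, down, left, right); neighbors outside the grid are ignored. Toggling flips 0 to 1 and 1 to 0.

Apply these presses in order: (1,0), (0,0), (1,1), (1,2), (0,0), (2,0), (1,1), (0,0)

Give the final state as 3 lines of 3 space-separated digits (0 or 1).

After press 1 at (1,0):
0 0 0
0 0 0
1 0 1

After press 2 at (0,0):
1 1 0
1 0 0
1 0 1

After press 3 at (1,1):
1 0 0
0 1 1
1 1 1

After press 4 at (1,2):
1 0 1
0 0 0
1 1 0

After press 5 at (0,0):
0 1 1
1 0 0
1 1 0

After press 6 at (2,0):
0 1 1
0 0 0
0 0 0

After press 7 at (1,1):
0 0 1
1 1 1
0 1 0

After press 8 at (0,0):
1 1 1
0 1 1
0 1 0

Answer: 1 1 1
0 1 1
0 1 0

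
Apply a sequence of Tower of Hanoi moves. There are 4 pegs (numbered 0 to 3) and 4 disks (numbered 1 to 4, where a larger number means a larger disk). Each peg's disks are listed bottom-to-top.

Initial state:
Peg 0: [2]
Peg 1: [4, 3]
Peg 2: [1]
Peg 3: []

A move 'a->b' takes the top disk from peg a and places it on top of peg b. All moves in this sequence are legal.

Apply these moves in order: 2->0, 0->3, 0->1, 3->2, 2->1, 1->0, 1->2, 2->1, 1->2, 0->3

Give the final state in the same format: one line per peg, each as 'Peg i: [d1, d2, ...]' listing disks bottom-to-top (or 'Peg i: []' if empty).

Answer: Peg 0: []
Peg 1: [4, 3]
Peg 2: [2]
Peg 3: [1]

Derivation:
After move 1 (2->0):
Peg 0: [2, 1]
Peg 1: [4, 3]
Peg 2: []
Peg 3: []

After move 2 (0->3):
Peg 0: [2]
Peg 1: [4, 3]
Peg 2: []
Peg 3: [1]

After move 3 (0->1):
Peg 0: []
Peg 1: [4, 3, 2]
Peg 2: []
Peg 3: [1]

After move 4 (3->2):
Peg 0: []
Peg 1: [4, 3, 2]
Peg 2: [1]
Peg 3: []

After move 5 (2->1):
Peg 0: []
Peg 1: [4, 3, 2, 1]
Peg 2: []
Peg 3: []

After move 6 (1->0):
Peg 0: [1]
Peg 1: [4, 3, 2]
Peg 2: []
Peg 3: []

After move 7 (1->2):
Peg 0: [1]
Peg 1: [4, 3]
Peg 2: [2]
Peg 3: []

After move 8 (2->1):
Peg 0: [1]
Peg 1: [4, 3, 2]
Peg 2: []
Peg 3: []

After move 9 (1->2):
Peg 0: [1]
Peg 1: [4, 3]
Peg 2: [2]
Peg 3: []

After move 10 (0->3):
Peg 0: []
Peg 1: [4, 3]
Peg 2: [2]
Peg 3: [1]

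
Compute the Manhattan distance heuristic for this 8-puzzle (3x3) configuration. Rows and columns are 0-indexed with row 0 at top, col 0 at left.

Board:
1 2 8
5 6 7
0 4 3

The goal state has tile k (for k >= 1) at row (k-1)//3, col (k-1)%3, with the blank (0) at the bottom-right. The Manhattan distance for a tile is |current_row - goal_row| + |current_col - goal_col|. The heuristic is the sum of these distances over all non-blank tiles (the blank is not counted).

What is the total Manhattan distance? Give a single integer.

Tile 1: at (0,0), goal (0,0), distance |0-0|+|0-0| = 0
Tile 2: at (0,1), goal (0,1), distance |0-0|+|1-1| = 0
Tile 8: at (0,2), goal (2,1), distance |0-2|+|2-1| = 3
Tile 5: at (1,0), goal (1,1), distance |1-1|+|0-1| = 1
Tile 6: at (1,1), goal (1,2), distance |1-1|+|1-2| = 1
Tile 7: at (1,2), goal (2,0), distance |1-2|+|2-0| = 3
Tile 4: at (2,1), goal (1,0), distance |2-1|+|1-0| = 2
Tile 3: at (2,2), goal (0,2), distance |2-0|+|2-2| = 2
Sum: 0 + 0 + 3 + 1 + 1 + 3 + 2 + 2 = 12

Answer: 12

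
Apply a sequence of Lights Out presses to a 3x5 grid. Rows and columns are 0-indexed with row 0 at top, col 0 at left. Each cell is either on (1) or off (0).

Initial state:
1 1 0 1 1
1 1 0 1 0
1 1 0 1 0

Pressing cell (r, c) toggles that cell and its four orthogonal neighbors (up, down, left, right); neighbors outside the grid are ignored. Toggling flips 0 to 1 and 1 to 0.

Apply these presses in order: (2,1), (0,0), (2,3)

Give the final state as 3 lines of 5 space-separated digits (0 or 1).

Answer: 0 0 0 1 1
0 0 0 0 0
0 0 0 0 1

Derivation:
After press 1 at (2,1):
1 1 0 1 1
1 0 0 1 0
0 0 1 1 0

After press 2 at (0,0):
0 0 0 1 1
0 0 0 1 0
0 0 1 1 0

After press 3 at (2,3):
0 0 0 1 1
0 0 0 0 0
0 0 0 0 1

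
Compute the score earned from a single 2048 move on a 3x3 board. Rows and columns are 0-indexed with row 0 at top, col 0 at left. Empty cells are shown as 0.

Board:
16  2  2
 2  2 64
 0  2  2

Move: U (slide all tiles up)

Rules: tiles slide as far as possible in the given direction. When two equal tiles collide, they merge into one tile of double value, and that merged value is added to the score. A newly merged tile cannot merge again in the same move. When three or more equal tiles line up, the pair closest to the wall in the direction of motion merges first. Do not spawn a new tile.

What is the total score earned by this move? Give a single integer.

Slide up:
col 0: [16, 2, 0] -> [16, 2, 0]  score +0 (running 0)
col 1: [2, 2, 2] -> [4, 2, 0]  score +4 (running 4)
col 2: [2, 64, 2] -> [2, 64, 2]  score +0 (running 4)
Board after move:
16  4  2
 2  2 64
 0  0  2

Answer: 4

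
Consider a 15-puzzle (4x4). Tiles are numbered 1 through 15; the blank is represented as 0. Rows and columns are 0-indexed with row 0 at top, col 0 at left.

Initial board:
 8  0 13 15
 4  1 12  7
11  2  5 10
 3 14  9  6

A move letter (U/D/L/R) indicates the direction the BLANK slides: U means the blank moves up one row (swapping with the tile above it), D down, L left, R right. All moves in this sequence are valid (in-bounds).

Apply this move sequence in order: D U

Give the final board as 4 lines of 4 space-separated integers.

After move 1 (D):
 8  1 13 15
 4  0 12  7
11  2  5 10
 3 14  9  6

After move 2 (U):
 8  0 13 15
 4  1 12  7
11  2  5 10
 3 14  9  6

Answer:  8  0 13 15
 4  1 12  7
11  2  5 10
 3 14  9  6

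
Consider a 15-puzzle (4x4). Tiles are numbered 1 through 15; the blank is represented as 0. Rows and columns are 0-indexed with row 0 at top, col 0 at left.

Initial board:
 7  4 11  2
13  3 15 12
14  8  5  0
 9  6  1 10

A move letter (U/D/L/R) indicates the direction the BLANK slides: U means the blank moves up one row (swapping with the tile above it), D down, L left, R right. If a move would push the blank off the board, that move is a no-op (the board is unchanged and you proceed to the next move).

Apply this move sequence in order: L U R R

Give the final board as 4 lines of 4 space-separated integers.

After move 1 (L):
 7  4 11  2
13  3 15 12
14  8  0  5
 9  6  1 10

After move 2 (U):
 7  4 11  2
13  3  0 12
14  8 15  5
 9  6  1 10

After move 3 (R):
 7  4 11  2
13  3 12  0
14  8 15  5
 9  6  1 10

After move 4 (R):
 7  4 11  2
13  3 12  0
14  8 15  5
 9  6  1 10

Answer:  7  4 11  2
13  3 12  0
14  8 15  5
 9  6  1 10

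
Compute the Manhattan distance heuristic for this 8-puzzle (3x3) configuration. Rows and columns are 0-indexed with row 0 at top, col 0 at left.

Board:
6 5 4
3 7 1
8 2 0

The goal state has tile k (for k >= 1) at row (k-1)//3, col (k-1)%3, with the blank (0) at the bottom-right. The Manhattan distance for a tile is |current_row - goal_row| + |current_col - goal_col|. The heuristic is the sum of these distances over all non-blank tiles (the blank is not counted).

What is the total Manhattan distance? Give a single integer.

Tile 6: at (0,0), goal (1,2), distance |0-1|+|0-2| = 3
Tile 5: at (0,1), goal (1,1), distance |0-1|+|1-1| = 1
Tile 4: at (0,2), goal (1,0), distance |0-1|+|2-0| = 3
Tile 3: at (1,0), goal (0,2), distance |1-0|+|0-2| = 3
Tile 7: at (1,1), goal (2,0), distance |1-2|+|1-0| = 2
Tile 1: at (1,2), goal (0,0), distance |1-0|+|2-0| = 3
Tile 8: at (2,0), goal (2,1), distance |2-2|+|0-1| = 1
Tile 2: at (2,1), goal (0,1), distance |2-0|+|1-1| = 2
Sum: 3 + 1 + 3 + 3 + 2 + 3 + 1 + 2 = 18

Answer: 18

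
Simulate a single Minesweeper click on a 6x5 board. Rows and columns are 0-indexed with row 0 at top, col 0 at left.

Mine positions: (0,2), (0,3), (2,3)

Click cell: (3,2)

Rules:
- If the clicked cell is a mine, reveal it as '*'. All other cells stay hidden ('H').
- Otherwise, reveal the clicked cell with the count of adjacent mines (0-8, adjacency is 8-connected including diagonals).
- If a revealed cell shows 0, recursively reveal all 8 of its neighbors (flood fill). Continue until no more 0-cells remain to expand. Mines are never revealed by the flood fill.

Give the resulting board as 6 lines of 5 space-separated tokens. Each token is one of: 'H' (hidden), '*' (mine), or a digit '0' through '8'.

H H H H H
H H H H H
H H H H H
H H 1 H H
H H H H H
H H H H H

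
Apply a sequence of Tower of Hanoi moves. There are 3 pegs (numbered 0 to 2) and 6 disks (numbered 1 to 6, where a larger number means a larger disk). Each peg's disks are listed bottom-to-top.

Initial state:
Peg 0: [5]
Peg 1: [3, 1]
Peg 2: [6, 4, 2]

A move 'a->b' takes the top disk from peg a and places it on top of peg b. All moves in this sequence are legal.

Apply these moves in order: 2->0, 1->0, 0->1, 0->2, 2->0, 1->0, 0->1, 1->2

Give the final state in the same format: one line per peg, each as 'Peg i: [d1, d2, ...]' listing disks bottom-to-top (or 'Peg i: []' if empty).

After move 1 (2->0):
Peg 0: [5, 2]
Peg 1: [3, 1]
Peg 2: [6, 4]

After move 2 (1->0):
Peg 0: [5, 2, 1]
Peg 1: [3]
Peg 2: [6, 4]

After move 3 (0->1):
Peg 0: [5, 2]
Peg 1: [3, 1]
Peg 2: [6, 4]

After move 4 (0->2):
Peg 0: [5]
Peg 1: [3, 1]
Peg 2: [6, 4, 2]

After move 5 (2->0):
Peg 0: [5, 2]
Peg 1: [3, 1]
Peg 2: [6, 4]

After move 6 (1->0):
Peg 0: [5, 2, 1]
Peg 1: [3]
Peg 2: [6, 4]

After move 7 (0->1):
Peg 0: [5, 2]
Peg 1: [3, 1]
Peg 2: [6, 4]

After move 8 (1->2):
Peg 0: [5, 2]
Peg 1: [3]
Peg 2: [6, 4, 1]

Answer: Peg 0: [5, 2]
Peg 1: [3]
Peg 2: [6, 4, 1]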